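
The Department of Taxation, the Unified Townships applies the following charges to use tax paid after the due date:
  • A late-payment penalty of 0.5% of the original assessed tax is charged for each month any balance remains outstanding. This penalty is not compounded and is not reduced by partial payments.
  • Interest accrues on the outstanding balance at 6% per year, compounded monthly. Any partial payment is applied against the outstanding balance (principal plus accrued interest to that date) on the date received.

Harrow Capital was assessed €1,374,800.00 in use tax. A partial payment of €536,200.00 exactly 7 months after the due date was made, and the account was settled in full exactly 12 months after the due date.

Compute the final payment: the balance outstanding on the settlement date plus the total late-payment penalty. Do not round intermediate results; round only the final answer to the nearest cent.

Monthly rate = 6% ÷ 12 = 0.5%
Balance at month 7: €1,374,800.0000 × (1 + 0.005)^7 = €1,423,645.8149…
After €536,200.00 payment: €1,423,645.8149… − €536,200.00 = €887,445.8149…
Balance at month 12: €887,445.8149… × (1 + 0.005)^5 = €909,854.9338…
Penalty: 12 × 0.5% × €1,374,800.00 = €82,488.00
Final settlement = outstanding balance + penalty = €909,854.9338… + €82,488.00 = €992,342.93

€992,342.93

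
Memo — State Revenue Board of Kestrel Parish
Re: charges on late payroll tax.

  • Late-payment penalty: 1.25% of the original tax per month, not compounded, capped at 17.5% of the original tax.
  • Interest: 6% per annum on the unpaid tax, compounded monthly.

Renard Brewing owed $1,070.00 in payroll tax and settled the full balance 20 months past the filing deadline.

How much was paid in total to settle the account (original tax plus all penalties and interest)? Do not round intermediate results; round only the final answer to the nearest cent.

Penalty (uncapped): 20 × 1.25% × $1,070.00 = $267.50; cap = 17.5% × $1,070.00 = $187.25 → penalty = $187.25
Interest (6%/yr ÷ 12 = 0.5%/month): $1,070.00 × ((1 + 0.005)^20 − 1) = $112.2383…
Total = $1,070.00 + $187.2500 + $112.2383… = $1,369.49

$1,369.49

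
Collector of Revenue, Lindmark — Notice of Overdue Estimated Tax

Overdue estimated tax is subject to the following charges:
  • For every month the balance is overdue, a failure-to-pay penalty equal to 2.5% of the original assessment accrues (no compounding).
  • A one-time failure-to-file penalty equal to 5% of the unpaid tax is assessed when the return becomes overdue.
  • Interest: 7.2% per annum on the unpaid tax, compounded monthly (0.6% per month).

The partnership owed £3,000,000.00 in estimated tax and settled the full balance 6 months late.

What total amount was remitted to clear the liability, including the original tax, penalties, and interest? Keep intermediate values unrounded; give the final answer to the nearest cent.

Failure-to-file penalty: 5% × £3,000,000.00 = £150,000.00
Failure-to-pay penalty: 6 × 2.5% × £3,000,000.00 = £450,000.00
Interest: £3,000,000.00 × ((1 + 0.006)^6 − 1) = £3,000,000.00 × 0.0365443… = £109,633.0185…
Total = £3,000,000.00 + £600,000.0000 + £109,633.0185… = £3,709,633.02

£3,709,633.02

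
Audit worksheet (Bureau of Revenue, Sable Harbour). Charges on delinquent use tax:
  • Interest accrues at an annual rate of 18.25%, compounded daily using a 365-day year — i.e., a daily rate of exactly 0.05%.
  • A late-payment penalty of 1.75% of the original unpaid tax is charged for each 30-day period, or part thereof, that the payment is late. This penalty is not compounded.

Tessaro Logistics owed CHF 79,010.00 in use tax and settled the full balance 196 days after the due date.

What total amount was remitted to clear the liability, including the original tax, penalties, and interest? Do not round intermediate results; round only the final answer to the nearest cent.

CHF 96,821.68

Penalty periods: ⌈196/30⌉ = 7; penalty = 7 × 1.75% × CHF 79,010.00 = CHF 9,678.73…
Interest: CHF 79,010.00 × ((1 + 0.0005)^196 − 1) = CHF 79,010.00 × 0.10293577… = CHF 8,132.9553…
Total = CHF 79,010.00 + CHF 9,678.7250 + CHF 8,132.9553… = CHF 96,821.68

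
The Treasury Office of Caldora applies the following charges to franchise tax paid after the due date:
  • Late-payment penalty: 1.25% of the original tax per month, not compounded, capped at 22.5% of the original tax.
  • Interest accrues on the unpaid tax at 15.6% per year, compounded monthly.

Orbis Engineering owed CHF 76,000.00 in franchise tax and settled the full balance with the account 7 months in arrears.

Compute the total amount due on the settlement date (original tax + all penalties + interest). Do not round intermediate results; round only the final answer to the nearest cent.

CHF 89,841.64

Penalty: 7 × 1.25% × CHF 76,000.00 = CHF 6,650.00 (below the 22.5% cap of CHF 17,100.00)
Interest (15.6%/yr ÷ 12 = 1.3%/month): CHF 76,000.00 × ((1 + 0.013)^7 − 1) = CHF 7,191.6446…
Total = CHF 76,000.00 + CHF 6,650.0000 + CHF 7,191.6446… = CHF 89,841.64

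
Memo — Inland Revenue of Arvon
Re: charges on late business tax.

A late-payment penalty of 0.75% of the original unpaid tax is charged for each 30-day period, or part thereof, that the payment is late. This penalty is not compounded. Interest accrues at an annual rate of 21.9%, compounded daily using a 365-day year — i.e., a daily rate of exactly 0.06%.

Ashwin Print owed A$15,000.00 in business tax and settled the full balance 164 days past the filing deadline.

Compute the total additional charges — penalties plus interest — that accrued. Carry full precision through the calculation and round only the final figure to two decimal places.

A$2,225.57

Penalty periods: ⌈164/30⌉ = 6; penalty = 6 × 0.75% × A$15,000.00 = A$675.00
Interest: A$15,000.00 × ((1 + 0.0006)^164 − 1) = A$15,000.00 × 0.10337150… = A$1,550.5725…
Penalties + interest = A$675.0000 + A$1,550.5725… = A$2,225.57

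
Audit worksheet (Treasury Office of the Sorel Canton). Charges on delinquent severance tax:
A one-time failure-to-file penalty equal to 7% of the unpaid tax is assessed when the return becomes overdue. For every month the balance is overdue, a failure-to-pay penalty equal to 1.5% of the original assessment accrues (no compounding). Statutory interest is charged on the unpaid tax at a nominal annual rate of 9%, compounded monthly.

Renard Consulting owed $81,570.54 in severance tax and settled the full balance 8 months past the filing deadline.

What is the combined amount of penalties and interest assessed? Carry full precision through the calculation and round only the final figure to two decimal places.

$20,523.05

Failure-to-file penalty: 7% × $81,570.54 = $5,709.94…
Failure-to-pay penalty = 1.5% × $81,570.54 × 8 mo = $9,788.46…
Interest (9%/yr ÷ 12 = 0.75%/month): $81,570.54 × ((1 + 0.0075)^8 − 1) = $5,024.6513…
Penalties + interest = $15,498.4026 + $5,024.6513… = $20,523.05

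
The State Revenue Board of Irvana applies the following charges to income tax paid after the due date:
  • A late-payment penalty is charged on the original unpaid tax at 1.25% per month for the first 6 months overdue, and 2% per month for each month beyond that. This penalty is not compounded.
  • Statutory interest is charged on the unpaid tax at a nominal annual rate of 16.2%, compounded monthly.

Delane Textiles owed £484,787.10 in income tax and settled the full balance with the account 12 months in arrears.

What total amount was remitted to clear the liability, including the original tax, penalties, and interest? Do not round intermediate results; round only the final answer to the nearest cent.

Penalty, months 1–6: 6 × 1.25% × £484,787.10 = £36,359.03…
Penalty, months 7–12: 6 × 2% × £484,787.10 = £58,174.45…
Interest (16.2%/yr ÷ 12 = 1.35%/month): £484,787.10 × ((1 + 0.0135)^12 − 1) = £84,637.3241…
Total = £484,787.10 + £94,533.4845 + £84,637.3241… = £663,957.91

£663,957.91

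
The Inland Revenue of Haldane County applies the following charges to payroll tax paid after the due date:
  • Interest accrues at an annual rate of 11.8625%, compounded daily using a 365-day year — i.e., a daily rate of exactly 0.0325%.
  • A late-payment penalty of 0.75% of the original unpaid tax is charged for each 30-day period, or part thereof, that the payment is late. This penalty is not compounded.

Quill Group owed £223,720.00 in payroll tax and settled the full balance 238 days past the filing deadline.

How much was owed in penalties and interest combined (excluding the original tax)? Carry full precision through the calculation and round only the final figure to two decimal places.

£31,411.76

Penalty periods: ⌈238/30⌉ = 8; penalty = 8 × 0.75% × £223,720.00 = £13,423.20
Interest: £223,720.00 × ((1 + 0.000325)^238 − 1) = £223,720.00 × 0.08040658… = £17,988.5601…
Penalties + interest = £13,423.2000 + £17,988.5601… = £31,411.76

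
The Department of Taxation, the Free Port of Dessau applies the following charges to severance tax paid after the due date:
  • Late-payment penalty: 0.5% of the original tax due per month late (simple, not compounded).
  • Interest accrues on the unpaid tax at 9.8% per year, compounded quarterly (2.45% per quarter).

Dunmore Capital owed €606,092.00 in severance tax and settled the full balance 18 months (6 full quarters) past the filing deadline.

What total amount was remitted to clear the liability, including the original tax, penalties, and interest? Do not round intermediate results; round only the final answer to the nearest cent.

€755,374.48

Late-payment penalty: 18 × 0.5% × €606,092.00 = €54,548.28
Interest: €606,092.00 × ((1 + 0.0245)^6 − 1) = €606,092.00 × 0.1563033… = €94,734.1980…
Total = €606,092.00 + €54,548.2800 + €94,734.1980… = €755,374.48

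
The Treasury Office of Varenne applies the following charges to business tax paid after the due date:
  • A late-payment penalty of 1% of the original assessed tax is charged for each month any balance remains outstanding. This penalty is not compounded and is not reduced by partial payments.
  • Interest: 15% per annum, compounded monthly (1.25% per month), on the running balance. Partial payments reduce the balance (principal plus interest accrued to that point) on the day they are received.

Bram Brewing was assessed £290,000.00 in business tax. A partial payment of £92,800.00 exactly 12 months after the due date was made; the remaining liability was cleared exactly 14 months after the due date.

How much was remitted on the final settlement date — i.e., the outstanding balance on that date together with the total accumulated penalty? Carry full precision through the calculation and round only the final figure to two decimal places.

Balance at month 12: £290,000.0000 × (1 + 0.0125)^12 = £336,618.8101…
After £92,800.00 payment: £336,618.8101… − £92,800.00 = £243,818.8101…
Balance at month 14: £243,818.8101… × (1 + 0.0125)^2 = £249,952.3771…
Penalty: 14 × 1% × £290,000.00 = £40,600.00
Final settlement = outstanding balance + penalty = £249,952.3771… + £40,600.00 = £290,552.38

£290,552.38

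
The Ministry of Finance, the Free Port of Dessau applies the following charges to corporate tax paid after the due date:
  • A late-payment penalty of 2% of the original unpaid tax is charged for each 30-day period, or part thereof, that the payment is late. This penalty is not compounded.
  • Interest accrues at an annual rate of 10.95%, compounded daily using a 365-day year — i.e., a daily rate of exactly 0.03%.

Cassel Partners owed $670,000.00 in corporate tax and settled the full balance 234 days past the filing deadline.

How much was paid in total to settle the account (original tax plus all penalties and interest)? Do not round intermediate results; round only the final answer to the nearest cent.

$825,916.65

Penalty periods: ⌈234/30⌉ = 8; penalty = 8 × 2% × $670,000.00 = $107,200.00
Interest: $670,000.00 × ((1 + 0.0003)^234 − 1) = $670,000.00 × 0.07271141… = $48,716.6453…
Total = $670,000.00 + $107,200.0000 + $48,716.6453… = $825,916.65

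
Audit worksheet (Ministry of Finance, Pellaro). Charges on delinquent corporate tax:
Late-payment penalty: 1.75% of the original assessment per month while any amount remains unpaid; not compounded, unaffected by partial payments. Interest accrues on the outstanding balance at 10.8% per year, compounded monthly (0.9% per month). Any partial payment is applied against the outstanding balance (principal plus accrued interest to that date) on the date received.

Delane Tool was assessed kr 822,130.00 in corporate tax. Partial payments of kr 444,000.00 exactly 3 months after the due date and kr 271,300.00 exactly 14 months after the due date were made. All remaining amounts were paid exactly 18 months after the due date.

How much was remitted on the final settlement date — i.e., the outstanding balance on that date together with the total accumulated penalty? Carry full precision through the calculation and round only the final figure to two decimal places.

kr 435,913.66

Balance at month 3: kr 822,130.0000 × (1 + 0.009)^3 = kr 844,527.8869…
After kr 444,000.00 payment: kr 844,527.8869… − kr 444,000.00 = kr 400,527.8869…
Balance at month 14: kr 400,527.8869… × (1 + 0.009)^11 = kr 442,013.5552…
After kr 271,300.00 payment: kr 442,013.5552… − kr 271,300.00 = kr 170,713.5552…
Balance at month 18: kr 170,713.5552… × (1 + 0.009)^4 = kr 176,942.7089…
Penalty: 18 × 1.75% × kr 822,130.00 = kr 258,970.95
Final settlement = outstanding balance + penalty = kr 176,942.7089… + kr 258,970.95 = kr 435,913.66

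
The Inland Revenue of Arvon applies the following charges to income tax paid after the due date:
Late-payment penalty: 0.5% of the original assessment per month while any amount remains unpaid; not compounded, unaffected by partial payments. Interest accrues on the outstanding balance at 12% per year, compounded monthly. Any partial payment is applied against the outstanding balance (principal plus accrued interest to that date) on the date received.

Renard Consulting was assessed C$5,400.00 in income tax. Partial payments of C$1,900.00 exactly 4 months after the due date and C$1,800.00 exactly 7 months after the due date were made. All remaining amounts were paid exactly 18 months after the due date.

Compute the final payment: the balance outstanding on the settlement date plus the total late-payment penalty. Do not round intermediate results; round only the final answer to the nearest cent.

Monthly rate = 12% ÷ 12 = 1%
Balance at month 4: C$5,400.0000 × (1 + 0.01)^4 = C$5,619.2617…
After C$1,900.00 payment: C$5,619.2617… − C$1,900.00 = C$3,719.2617…
Balance at month 7: C$3,719.2617… × (1 + 0.01)^3 = C$3,831.9590…
After C$1,800.00 payment: C$3,831.9590… − C$1,800.00 = C$2,031.9590…
Balance at month 18: C$2,031.9590… × (1 + 0.01)^11 = C$2,266.9923…
Penalty: 18 × 0.5% × C$5,400.00 = C$486.00
Final settlement = outstanding balance + penalty = C$2,266.9923… + C$486.00 = C$2,752.99

C$2,752.99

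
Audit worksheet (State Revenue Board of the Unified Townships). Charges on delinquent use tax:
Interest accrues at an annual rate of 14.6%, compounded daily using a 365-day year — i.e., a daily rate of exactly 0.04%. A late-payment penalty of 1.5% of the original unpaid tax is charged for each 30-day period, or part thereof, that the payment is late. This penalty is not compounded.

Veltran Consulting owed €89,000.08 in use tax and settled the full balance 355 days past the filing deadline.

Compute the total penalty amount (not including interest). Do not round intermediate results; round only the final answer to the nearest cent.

€16,020.01

Penalty periods: ⌈355/30⌉ = 12; penalty = 12 × 1.5% × €89,000.08 = €16,020.01…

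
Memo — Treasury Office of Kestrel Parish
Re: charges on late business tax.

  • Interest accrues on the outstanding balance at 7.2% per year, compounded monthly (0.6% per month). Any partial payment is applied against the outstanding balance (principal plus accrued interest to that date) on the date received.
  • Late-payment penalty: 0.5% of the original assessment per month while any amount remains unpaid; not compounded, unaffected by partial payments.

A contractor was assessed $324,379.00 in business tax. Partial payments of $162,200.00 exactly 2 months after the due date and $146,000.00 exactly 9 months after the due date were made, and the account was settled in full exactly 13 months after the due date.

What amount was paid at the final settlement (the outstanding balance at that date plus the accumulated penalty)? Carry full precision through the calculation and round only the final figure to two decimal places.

$48,928.53

Balance at month 2: $324,379.0000 × (1 + 0.006)^2 = $328,283.2256…
After $162,200.00 payment: $328,283.2256… − $162,200.00 = $166,083.2256…
Balance at month 9: $166,083.2256… × (1 + 0.006)^7 = $173,185.5432…
After $146,000.00 payment: $173,185.5432… − $146,000.00 = $27,185.5432…
Balance at month 13: $27,185.5432… × (1 + 0.006)^4 = $27,843.8918…
Penalty: 13 × 0.5% × $324,379.00 = $21,084.64…
Final settlement = outstanding balance + penalty = $27,843.8918… + $21,084.64… = $48,928.53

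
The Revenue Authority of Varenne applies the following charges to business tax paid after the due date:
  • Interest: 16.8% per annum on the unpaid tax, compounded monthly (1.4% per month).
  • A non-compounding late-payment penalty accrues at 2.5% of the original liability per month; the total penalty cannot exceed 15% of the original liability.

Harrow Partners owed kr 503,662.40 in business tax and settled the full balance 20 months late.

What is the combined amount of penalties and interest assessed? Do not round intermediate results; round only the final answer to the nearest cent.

Penalty (uncapped): 20 × 2.5% × kr 503,662.40 = kr 251,831.20; cap = 15% × kr 503,662.40 = kr 75,549.36 → penalty = kr 75,549.36
Interest: kr 503,662.40 × ((1 + 0.014)^20 − 1) = kr 503,662.40 × 0.3205629… = kr 161,455.4917…
Penalties + interest = kr 75,549.3600 + kr 161,455.4917… = kr 237,004.85

kr 237,004.85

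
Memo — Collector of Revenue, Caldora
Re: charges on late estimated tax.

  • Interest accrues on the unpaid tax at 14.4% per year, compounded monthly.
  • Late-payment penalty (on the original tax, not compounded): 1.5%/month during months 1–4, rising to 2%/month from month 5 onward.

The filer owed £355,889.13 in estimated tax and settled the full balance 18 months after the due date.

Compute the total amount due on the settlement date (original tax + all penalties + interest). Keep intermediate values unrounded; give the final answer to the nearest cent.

Penalty, months 1–4: 4 × 1.5% × £355,889.13 = £21,353.35…
Penalty, months 5–18: 14 × 2% × £355,889.13 = £99,648.96…
Interest (14.4%/yr ÷ 12 = 1.2%/month): £355,889.13 × ((1 + 0.012)^18 − 1) = £85,238.1830…
Total = £355,889.13 + £121,002.3042 + £85,238.1830… = £562,129.62

£562,129.62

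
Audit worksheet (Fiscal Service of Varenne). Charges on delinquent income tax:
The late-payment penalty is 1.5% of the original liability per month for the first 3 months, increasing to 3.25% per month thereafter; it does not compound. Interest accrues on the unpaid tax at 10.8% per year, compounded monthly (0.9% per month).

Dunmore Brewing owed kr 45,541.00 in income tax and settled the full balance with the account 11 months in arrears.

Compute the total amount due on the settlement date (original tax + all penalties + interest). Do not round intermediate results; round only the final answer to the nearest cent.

kr 64,148.03

Penalty, months 1–3: 3 × 1.5% × kr 45,541.00 = kr 2,049.35…
Penalty, months 4–11: 8 × 3.25% × kr 45,541.00 = kr 11,840.66
Interest: kr 45,541.00 × ((1 + 0.009)^11 − 1) = kr 45,541.00 × 0.1035775… = kr 4,717.0219…
Total = kr 45,541.00 + kr 13,890.0050 + kr 4,717.0219… = kr 64,148.03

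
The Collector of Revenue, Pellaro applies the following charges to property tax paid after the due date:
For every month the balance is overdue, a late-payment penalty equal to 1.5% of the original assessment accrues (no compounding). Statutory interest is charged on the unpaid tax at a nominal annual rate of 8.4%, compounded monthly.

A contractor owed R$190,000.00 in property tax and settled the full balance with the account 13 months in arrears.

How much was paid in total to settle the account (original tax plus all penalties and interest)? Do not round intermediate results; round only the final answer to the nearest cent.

R$245,085.15

Late-payment penalty = 1.5% × R$190,000.00 × 13 mo = R$37,050.00
Interest (8.4%/yr ÷ 12 = 0.7%/month): R$190,000.00 × ((1 + 0.007)^13 − 1) = R$18,035.1489…
Total = R$190,000.00 + R$37,050.0000 + R$18,035.1489… = R$245,085.15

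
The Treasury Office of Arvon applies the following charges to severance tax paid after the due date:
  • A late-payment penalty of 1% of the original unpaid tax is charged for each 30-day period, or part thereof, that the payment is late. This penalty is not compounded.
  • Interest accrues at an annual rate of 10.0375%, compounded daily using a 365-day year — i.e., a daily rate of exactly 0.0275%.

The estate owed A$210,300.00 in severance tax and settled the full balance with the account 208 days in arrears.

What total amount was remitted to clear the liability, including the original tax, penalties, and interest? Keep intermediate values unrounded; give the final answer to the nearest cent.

A$237,399.10

Penalty periods: ⌈208/30⌉ = 7; penalty = 7 × 1% × A$210,300.00 = A$14,721.00
Interest: A$210,300.00 × ((1 + 0.000275)^208 − 1) = A$210,300.00 × 0.05885924… = A$12,378.0974…
Total = A$210,300.00 + A$14,721.0000 + A$12,378.0974… = A$237,399.10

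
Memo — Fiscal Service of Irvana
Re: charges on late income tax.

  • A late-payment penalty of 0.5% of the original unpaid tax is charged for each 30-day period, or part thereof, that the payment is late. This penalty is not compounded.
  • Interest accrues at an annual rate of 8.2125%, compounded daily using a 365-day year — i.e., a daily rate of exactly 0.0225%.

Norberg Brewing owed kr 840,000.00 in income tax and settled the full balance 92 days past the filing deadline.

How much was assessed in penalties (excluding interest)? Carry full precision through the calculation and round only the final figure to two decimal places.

Penalty periods: ⌈92/30⌉ = 4; penalty = 4 × 0.5% × kr 840,000.00 = kr 16,800.00

kr 16,800.00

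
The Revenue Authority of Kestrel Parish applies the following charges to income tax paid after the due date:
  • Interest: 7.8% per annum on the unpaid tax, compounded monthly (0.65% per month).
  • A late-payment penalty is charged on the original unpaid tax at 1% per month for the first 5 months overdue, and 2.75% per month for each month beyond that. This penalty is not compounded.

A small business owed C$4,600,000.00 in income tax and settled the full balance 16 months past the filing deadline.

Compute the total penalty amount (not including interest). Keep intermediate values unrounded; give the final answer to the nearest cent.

C$1,621,500.00

Penalty, months 1–5: 5 × 1% × C$4,600,000.00 = C$230,000.00
Penalty, months 6–16: 11 × 2.75% × C$4,600,000.00 = C$1,391,500.00
Total penalty = C$230,000.00 + C$1,391,500.00 = C$1,621,500.00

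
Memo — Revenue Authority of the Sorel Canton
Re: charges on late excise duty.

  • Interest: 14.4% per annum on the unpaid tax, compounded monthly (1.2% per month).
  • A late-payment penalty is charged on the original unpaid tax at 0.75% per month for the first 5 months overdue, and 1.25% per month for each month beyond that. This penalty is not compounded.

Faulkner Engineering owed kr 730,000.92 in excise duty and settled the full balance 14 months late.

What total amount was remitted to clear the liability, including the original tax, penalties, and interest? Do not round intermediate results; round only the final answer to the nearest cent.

Penalty, months 1–5: 5 × 0.75% × kr 730,000.92 = kr 27,375.03…
Penalty, months 6–14: 9 × 1.25% × kr 730,000.92 = kr 82,125.10…
Interest: kr 730,000.92 × ((1 + 0.012)^14 − 1) = kr 730,000.92 × 0.1817543… = kr 132,680.7741…
Total = kr 730,000.92 + kr 109,500.1380 + kr 132,680.7741… = kr 972,181.83

kr 972,181.83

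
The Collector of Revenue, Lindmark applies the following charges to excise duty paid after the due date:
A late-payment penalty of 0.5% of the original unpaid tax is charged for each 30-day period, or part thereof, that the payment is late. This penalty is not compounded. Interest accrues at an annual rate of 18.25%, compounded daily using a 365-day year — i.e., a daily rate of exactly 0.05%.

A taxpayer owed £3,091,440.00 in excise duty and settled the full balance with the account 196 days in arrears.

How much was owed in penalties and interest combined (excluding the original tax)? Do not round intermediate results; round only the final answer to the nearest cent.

Penalty periods: ⌈196/30⌉ = 7; penalty = 7 × 0.5% × £3,091,440.00 = £108,200.40
Interest: £3,091,440.00 × ((1 + 0.0005)^196 − 1) = £3,091,440.00 × 0.10293577… = £318,219.7625…
Penalties + interest = £108,200.4000 + £318,219.7625… = £426,420.16

£426,420.16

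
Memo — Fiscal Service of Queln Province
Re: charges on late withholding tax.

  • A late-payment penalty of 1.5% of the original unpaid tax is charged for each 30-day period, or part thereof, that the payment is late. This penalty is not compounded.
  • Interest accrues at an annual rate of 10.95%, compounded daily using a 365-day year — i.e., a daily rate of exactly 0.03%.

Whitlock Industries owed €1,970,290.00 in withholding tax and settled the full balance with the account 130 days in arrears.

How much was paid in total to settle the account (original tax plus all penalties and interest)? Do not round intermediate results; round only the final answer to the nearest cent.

€2,196,409.15

Penalty periods: ⌈130/30⌉ = 5; penalty = 5 × 1.5% × €1,970,290.00 = €147,771.75
Interest: €1,970,290.00 × ((1 + 0.0003)^130 − 1) = €1,970,290.00 × 0.03976440… = €78,347.4041…
Total = €1,970,290.00 + €147,771.7500 + €78,347.4041… = €2,196,409.15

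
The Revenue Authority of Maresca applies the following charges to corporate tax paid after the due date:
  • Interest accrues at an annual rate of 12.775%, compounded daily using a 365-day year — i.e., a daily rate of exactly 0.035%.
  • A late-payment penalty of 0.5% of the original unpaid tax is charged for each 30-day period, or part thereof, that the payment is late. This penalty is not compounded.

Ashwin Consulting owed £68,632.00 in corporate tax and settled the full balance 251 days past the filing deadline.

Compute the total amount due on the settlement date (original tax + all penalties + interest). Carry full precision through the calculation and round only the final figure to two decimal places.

Penalty periods: ⌈251/30⌉ = 9; penalty = 9 × 0.5% × £68,632.00 = £3,088.44
Interest: £68,632.00 × ((1 + 0.00035)^251 − 1) = £68,632.00 × 0.09180755… = £6,300.9361…
Total = £68,632.00 + £3,088.4400 + £6,300.9361… = £78,021.38

£78,021.38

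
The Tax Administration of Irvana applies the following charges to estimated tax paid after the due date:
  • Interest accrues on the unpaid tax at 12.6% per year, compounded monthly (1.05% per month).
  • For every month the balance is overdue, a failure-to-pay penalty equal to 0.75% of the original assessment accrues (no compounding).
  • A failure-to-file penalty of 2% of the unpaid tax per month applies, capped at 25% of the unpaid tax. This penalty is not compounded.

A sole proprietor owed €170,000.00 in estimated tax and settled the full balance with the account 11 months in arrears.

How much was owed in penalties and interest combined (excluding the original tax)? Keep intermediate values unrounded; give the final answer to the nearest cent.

Failure-to-file: 11 × 2% × €170,000.00 = €37,400.00 (under the 25% cap)
Failure-to-pay penalty: 11 × 0.75% × €170,000.00 = €14,025.00
Interest: €170,000.00 × ((1 + 0.0105)^11 − 1) = €170,000.00 × 0.1217588… = €20,699.0009…
Penalties + interest = €51,425.0000 + €20,699.0009… = €72,124.00

€72,124.00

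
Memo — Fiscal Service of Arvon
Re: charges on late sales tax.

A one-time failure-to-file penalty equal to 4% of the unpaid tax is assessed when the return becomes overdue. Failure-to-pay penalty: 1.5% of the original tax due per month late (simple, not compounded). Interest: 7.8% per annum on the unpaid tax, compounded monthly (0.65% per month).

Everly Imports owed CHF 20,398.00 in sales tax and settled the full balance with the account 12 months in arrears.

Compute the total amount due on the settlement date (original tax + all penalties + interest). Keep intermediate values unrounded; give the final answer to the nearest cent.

Failure-to-file penalty: 4% × CHF 20,398.00 = CHF 815.92
Failure-to-pay penalty = 1.5% × CHF 20,398.00 × 12 mo = CHF 3,671.64
Interest: CHF 20,398.00 × ((1 + 0.0065)^12 − 1) = CHF 20,398.00 × 0.0808498… = CHF 1,649.1744…
Total = CHF 20,398.00 + CHF 4,487.5600 + CHF 1,649.1744… = CHF 26,534.73

CHF 26,534.73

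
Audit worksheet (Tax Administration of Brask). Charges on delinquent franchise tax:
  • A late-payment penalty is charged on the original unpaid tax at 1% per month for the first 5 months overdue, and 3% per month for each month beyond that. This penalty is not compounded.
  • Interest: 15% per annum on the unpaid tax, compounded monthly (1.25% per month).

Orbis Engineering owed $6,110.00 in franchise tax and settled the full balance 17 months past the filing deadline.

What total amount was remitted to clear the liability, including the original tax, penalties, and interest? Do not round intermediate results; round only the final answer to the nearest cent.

Penalty, months 1–5: 5 × 1% × $6,110.00 = $305.50
Penalty, months 6–17: 12 × 3% × $6,110.00 = $2,199.60
Interest: $6,110.00 × ((1 + 0.0125)^17 − 1) = $6,110.00 × 0.2351382… = $1,436.6942…
Total = $6,110.00 + $2,505.1000 + $1,436.6942… = $10,051.79

$10,051.79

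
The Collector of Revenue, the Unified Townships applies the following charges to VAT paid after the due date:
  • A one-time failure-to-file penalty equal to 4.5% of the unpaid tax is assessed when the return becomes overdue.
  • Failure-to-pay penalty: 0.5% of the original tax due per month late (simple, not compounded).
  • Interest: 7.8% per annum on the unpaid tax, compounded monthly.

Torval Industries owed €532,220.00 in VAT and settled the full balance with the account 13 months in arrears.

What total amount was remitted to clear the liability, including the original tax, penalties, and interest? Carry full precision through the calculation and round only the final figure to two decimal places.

Failure-to-file penalty: 4.5% × €532,220.00 = €23,949.90
Failure-to-pay penalty: 13 × 0.5% × €532,220.00 = €34,594.30
Interest (7.8%/yr ÷ 12 = 0.65%/month): €532,220.00 × ((1 + 0.0065)^13 − 1) = €46,769.0103…
Total = €532,220.00 + €58,544.2000 + €46,769.0103… = €637,533.21

€637,533.21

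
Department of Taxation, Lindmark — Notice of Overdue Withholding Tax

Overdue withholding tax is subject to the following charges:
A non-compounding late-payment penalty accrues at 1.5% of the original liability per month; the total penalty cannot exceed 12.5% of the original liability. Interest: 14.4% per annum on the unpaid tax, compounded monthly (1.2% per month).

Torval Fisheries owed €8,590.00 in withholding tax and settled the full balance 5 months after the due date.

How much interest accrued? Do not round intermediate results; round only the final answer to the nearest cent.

€527.92

Interest: €8,590.00 × ((1 + 0.012)^5 − 1) = €8,590.00 × 0.0614574… = €527.9189…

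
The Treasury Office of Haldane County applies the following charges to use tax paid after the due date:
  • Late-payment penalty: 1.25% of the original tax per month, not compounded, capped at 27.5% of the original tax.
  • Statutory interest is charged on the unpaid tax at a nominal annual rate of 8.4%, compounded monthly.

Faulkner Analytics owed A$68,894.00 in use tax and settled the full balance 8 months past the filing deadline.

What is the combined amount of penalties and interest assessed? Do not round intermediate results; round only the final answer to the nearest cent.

Penalty: 8 × 1.25% × A$68,894.00 = A$6,889.40 (below the 27.5% cap of A$18,945.85)
Interest (8.4%/yr ÷ 12 = 0.7%/month): A$68,894.00 × ((1 + 0.007)^8 − 1) = A$3,953.9215…
Penalties + interest = A$6,889.4000 + A$3,953.9215… = A$10,843.32

A$10,843.32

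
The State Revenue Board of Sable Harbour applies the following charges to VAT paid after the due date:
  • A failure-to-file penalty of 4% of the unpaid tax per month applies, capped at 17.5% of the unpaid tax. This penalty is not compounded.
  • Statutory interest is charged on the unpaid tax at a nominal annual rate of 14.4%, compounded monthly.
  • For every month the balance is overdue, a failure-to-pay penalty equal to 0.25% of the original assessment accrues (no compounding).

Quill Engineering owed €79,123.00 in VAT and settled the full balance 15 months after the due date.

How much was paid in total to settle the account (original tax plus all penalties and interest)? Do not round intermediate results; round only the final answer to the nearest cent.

€111,439.63

Failure-to-file: 15 × 4% × €79,123.00 = €47,473.80, capped at 17.5% × €79,123.00 = €13,846.53…
Failure-to-pay penalty = 0.25% × €79,123.00 × 15 mo = €2,967.11…
Interest (14.4%/yr ÷ 12 = 1.2%/month): €79,123.00 × ((1 + 0.012)^15 − 1) = €15,502.9893…
Total = €79,123.00 + €16,813.6375 + €15,502.9893… = €111,439.63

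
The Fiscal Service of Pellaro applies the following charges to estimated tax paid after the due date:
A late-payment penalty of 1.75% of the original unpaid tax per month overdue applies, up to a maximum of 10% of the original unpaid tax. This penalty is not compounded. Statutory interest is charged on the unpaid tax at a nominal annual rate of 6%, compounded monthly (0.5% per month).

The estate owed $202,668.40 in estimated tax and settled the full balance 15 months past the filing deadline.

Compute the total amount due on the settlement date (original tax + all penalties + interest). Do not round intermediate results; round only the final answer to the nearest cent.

$238,679.08

Penalty (uncapped): 15 × 1.75% × $202,668.40 = $53,200.46…; cap = 10% × $202,668.40 = $20,266.84 → penalty = $20,266.84
Interest: $202,668.40 × ((1 + 0.005)^15 − 1) = $202,668.40 × 0.0776827… = $15,743.8361…
Total = $202,668.40 + $20,266.8400 + $15,743.8361… = $238,679.08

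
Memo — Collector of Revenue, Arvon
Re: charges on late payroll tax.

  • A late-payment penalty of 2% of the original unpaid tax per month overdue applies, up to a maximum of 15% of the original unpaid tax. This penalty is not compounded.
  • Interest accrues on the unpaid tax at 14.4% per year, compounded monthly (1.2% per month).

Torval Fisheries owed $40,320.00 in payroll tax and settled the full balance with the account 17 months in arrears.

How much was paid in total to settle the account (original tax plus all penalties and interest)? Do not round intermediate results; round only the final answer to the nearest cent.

$55,432.34

Penalty (uncapped): 17 × 2% × $40,320.00 = $13,708.80; cap = 15% × $40,320.00 = $6,048.00 → penalty = $6,048.00
Interest: $40,320.00 × ((1 + 0.012)^17 − 1) = $40,320.00 × 0.2248100… = $9,064.3380…
Total = $40,320.00 + $6,048.0000 + $9,064.3380… = $55,432.34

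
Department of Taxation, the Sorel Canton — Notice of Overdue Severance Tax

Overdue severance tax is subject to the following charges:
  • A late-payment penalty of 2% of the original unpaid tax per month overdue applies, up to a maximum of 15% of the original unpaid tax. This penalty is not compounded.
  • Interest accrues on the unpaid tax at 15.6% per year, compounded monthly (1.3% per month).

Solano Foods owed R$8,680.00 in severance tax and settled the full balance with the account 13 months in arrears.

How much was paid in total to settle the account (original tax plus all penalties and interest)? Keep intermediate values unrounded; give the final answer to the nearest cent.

R$11,568.98

Penalty (uncapped): 13 × 2% × R$8,680.00 = R$2,256.80; cap = 15% × R$8,680.00 = R$1,302.00 → penalty = R$1,302.00
Interest: R$8,680.00 × ((1 + 0.013)^13 − 1) = R$8,680.00 × 0.1828312… = R$1,586.9752…
Total = R$8,680.00 + R$1,302.0000 + R$1,586.9752… = R$11,568.98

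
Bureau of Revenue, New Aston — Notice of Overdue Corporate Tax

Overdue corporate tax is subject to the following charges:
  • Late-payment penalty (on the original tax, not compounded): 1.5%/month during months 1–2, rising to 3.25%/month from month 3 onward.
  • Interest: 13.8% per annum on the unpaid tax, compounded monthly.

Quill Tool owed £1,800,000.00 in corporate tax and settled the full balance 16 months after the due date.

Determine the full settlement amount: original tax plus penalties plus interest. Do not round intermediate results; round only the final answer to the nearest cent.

Penalty, months 1–2: 2 × 1.5% × £1,800,000.00 = £54,000.00
Penalty, months 3–16: 14 × 3.25% × £1,800,000.00 = £819,000.00
Interest (13.8%/yr ÷ 12 = 1.15%/month): £1,800,000.00 × ((1 + 0.0115)^16 − 1) = £361,357.9548…
Total = £1,800,000.00 + £873,000.0000 + £361,357.9548… = £3,034,357.95

£3,034,357.95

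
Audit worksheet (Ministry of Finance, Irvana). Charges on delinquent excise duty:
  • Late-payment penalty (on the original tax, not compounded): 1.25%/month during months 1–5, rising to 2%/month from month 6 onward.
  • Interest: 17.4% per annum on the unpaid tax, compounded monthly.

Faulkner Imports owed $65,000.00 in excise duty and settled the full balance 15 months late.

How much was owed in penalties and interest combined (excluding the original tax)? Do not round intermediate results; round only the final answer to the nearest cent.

$32,729.17

Penalty, months 1–5: 5 × 1.25% × $65,000.00 = $4,062.50
Penalty, months 6–15: 10 × 2% × $65,000.00 = $13,000.00
Interest (17.4%/yr ÷ 12 = 1.45%/month): $65,000.00 × ((1 + 0.0145)^15 − 1) = $15,666.6696…
Penalties + interest = $17,062.5000 + $15,666.6696… = $32,729.17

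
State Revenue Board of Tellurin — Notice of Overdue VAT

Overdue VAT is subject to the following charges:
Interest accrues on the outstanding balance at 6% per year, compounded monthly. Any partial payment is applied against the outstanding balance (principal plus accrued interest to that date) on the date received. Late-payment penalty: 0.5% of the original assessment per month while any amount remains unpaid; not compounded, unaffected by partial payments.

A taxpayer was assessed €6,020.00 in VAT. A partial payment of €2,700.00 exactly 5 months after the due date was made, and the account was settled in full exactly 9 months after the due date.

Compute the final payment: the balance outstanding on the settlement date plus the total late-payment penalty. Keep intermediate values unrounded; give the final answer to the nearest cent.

Monthly rate = 6% ÷ 12 = 0.5%
Balance at month 5: €6,020.0000 × (1 + 0.005)^5 = €6,172.0125…
After €2,700.00 payment: €6,172.0125… − €2,700.00 = €3,472.0125…
Balance at month 9: €3,472.0125… × (1 + 0.005)^4 = €3,541.9753…
Penalty: 9 × 0.5% × €6,020.00 = €270.90
Final settlement = outstanding balance + penalty = €3,541.9753… + €270.90 = €3,812.88

€3,812.88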